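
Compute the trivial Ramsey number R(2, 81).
R(2, 81) = 81

R(2, k) = k for all k ≥ 2: in a 2-colouring of K_k, either some edge is red (a red K_2) or all edges are blue (a blue K_k). And K_{80} coloured all-blue has no blue K_81, so R(2, 81) > 80. Hence R(2, 81) = 81.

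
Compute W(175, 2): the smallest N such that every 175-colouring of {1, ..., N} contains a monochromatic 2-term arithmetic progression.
W(175, 2) = 175 + 1 = 176

A 2-term AP is any pair of integers, so a monochromatic 2-AP exists iff some colour is used at least twice. With 175 colours, the colouring i ↦ i on {1, ..., 175} uses each colour once, avoiding any monochromatic pair, so W(175, 2) > 175. For {1, ..., 176}, pigeonhole forces two integers of the same colour, which form a monochromatic 2-AP. Hence W(175, 2) = 176.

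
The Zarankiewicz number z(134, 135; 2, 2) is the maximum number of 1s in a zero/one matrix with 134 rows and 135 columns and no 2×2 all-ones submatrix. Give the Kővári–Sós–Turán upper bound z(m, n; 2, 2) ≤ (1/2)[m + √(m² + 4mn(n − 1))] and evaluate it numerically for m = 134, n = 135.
z(134, 135; 2, 2) ≤ (1/2)[134 + √(134² + 4·134·135·134)] = (1/2)[134 + √9714196] = 1625.3802

Kővári–Sós–Turán: let r_1, ..., r_134 be the row sums and z = Σ r_i the total number of 1s. Each pair of columns can share at most one row with both entries 1 (else a 2×2 all-ones block appears), so Σ_i C(r_i, 2) ≤ C(135, 2) = 9045. By convexity Σ_i C(r_i, 2) ≥ 134·C(z/134, 2) = z(z − 134)/(2·134), giving z² − 134z − 134·135·134 ≤ 0 and hence z ≤ (1/2)[134 + √(17956 + 4·2424060)] = (1/2)[134 + √9714196] ≈ (1/2)(134 + 3116.7605) = 1625.3802.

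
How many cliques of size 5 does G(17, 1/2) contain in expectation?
E[# K_5] = C(17, 5) · (1/2)^C(5, 2) = 6188 / 2^10 = 1547/256 ≈ 6.042969

For each 5-subset S of vertices (there are C(17, 5) = 6188 such S), let X_S = 1 if S induces a K_5 (all C(5, 2) = 10 edges present). Then P(X_S = 1) = (1/2)^10 = 1/1024. By linearity of expectation, E[# K_5] = C(17, 5) · (1/2)^10 = 6188 / 1024 = 1547/256 ≈ 6.042969.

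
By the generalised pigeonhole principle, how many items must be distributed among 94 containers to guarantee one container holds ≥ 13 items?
n = (13 − 1)·94 + 1 = 1129

By the generalised pigeonhole principle, to guarantee some box contains ≥ r objects we need more than (r − 1) · k objects total. Threshold: n = (r − 1) · k + 1. With r = 13 and k = 94: n = 12 · 94 + 1 = 1128 + 1 = 1129. For n = 1128 = 12 · 94, we can put exactly 12 objects in every box, avoiding 13 in any single one — so 1129 is tight.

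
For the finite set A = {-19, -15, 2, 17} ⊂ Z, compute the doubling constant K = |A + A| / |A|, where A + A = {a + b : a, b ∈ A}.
K = |A + A| / |A| = 10/4 = 5/2

Enumerate A + A = {a + b : a, b ∈ A}. With |A| = 4, there are |A|^2 = 16 ordered sum pairs; collecting distinct values, A + A = {-38, -34, -30, -17, -13, -2, 2, 4, 19, 34}, so |A + A| = 10. Thus K = 10/4 = 5/2. For comparison, the minimum possible |A + A| over all 4-element sets is 2·4 − 1 = 7 (so min K = 7/4), attained only by arithmetic progressions.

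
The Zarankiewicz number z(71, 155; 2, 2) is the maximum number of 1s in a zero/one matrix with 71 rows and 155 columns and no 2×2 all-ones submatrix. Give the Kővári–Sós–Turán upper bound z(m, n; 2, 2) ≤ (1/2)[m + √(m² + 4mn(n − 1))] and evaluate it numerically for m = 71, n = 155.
z(71, 155; 2, 2) ≤ (1/2)[71 + √(71² + 4·71·155·154)] = (1/2)[71 + √6784121] = 1337.8173

Kővári–Sós–Turán: let r_1, ..., r_71 be the row sums and z = Σ r_i the total number of 1s. Each pair of columns can share at most one row with both entries 1 (else a 2×2 all-ones block appears), so Σ_i C(r_i, 2) ≤ C(155, 2) = 11935. By convexity Σ_i C(r_i, 2) ≥ 71·C(z/71, 2) = z(z − 71)/(2·71), giving z² − 71z − 71·155·154 ≤ 0 and hence z ≤ (1/2)[71 + √(5041 + 4·1694770)] = (1/2)[71 + √6784121] ≈ (1/2)(71 + 2604.6345) = 1337.8173.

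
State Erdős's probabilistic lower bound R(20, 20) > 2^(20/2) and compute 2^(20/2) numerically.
2^(20/2) = 1024; so R(20, 20) > 1024

Colour each edge of K_n uniformly at random with red/blue. The expected number of monochromatic K_20 is C(n, 20) · 2 · 2^(−C(20,2)). If C(n, 20) · 2^(1 − C(20,2)) < 1, then with positive probability no monochromatic K_20 exists, so R(20, 20) > n. The standard estimate C(n, 20) ≤ n^20/20! shows this inequality holds whenever n ≤ 2^(20/2) (since 20! · 2^(C(20,2) − 1) > 2^(20^2/2) ≥ n^20). Hence R(20, 20) > 2^(20/2) = 1024.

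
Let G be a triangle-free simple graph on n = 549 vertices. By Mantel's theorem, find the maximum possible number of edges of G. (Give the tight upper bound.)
ex(549, K_3) = ⌊549^2/4⌋ = 75350

Mantel (1907): a triangle-free graph on n vertices has at most ⌊n^2/4⌋ edges, with equality for the complete bipartite graph K_{⌊n/2⌋, ⌈n/2⌉}. For n = 549: ⌊549^2/4⌋ = ⌊301401/4⌋ = 75350. The extremal graph is K_{274, 275}, which has 274·275 = 75350 edges.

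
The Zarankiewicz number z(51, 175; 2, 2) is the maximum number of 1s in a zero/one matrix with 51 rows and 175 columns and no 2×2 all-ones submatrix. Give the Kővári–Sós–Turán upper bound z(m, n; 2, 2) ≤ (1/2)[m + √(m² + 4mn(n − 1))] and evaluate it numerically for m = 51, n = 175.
z(51, 175; 2, 2) ≤ (1/2)[51 + √(51² + 4·51·175·174)] = (1/2)[51 + √6214401] = 1271.935

Kővári–Sós–Turán: let r_1, ..., r_51 be the row sums and z = Σ r_i the total number of 1s. Each pair of columns can share at most one row with both entries 1 (else a 2×2 all-ones block appears), so Σ_i C(r_i, 2) ≤ C(175, 2) = 15225. By convexity Σ_i C(r_i, 2) ≥ 51·C(z/51, 2) = z(z − 51)/(2·51), giving z² − 51z − 51·175·174 ≤ 0 and hence z ≤ (1/2)[51 + √(2601 + 4·1552950)] = (1/2)[51 + √6214401] ≈ (1/2)(51 + 2492.87) = 1271.935.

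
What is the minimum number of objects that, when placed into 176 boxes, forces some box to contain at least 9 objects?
n = (9 − 1)·176 + 1 = 1409

By the generalised pigeonhole principle, to guarantee some box contains ≥ r objects we need more than (r − 1) · k objects total. Threshold: n = (r − 1) · k + 1. With r = 9 and k = 176: n = 8 · 176 + 1 = 1408 + 1 = 1409. For n = 1408 = 8 · 176, we can put exactly 8 objects in every box, avoiding 9 in any single one — so 1409 is tight.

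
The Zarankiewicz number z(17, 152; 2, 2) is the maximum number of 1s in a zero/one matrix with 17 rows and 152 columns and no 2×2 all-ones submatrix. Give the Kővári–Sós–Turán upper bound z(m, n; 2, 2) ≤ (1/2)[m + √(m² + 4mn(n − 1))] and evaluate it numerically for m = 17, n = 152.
z(17, 152; 2, 2) ≤ (1/2)[17 + √(17² + 4·17·152·151)] = (1/2)[17 + √1561025] = 633.2049

Kővári–Sós–Turán: let r_1, ..., r_17 be the row sums and z = Σ r_i the total number of 1s. Each pair of columns can share at most one row with both entries 1 (else a 2×2 all-ones block appears), so Σ_i C(r_i, 2) ≤ C(152, 2) = 11476. By convexity Σ_i C(r_i, 2) ≥ 17·C(z/17, 2) = z(z − 17)/(2·17), giving z² − 17z − 17·152·151 ≤ 0 and hence z ≤ (1/2)[17 + √(289 + 4·390184)] = (1/2)[17 + √1561025] ≈ (1/2)(17 + 1249.4099) = 633.2049.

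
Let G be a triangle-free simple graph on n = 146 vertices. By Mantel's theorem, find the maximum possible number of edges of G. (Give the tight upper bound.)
ex(146, K_3) = ⌊146^2/4⌋ = 5329

Mantel (1907): a triangle-free graph on n vertices has at most ⌊n^2/4⌋ edges, with equality for the complete bipartite graph K_{⌊n/2⌋, ⌈n/2⌉}. For n = 146: ⌊146^2/4⌋ = ⌊21316/4⌋ = 5329. The extremal graph is K_{73, 73}, which has 73·73 = 5329 edges.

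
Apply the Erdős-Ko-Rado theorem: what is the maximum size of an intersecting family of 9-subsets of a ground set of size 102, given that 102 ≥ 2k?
max |F| = C(101, 8) = 202095455100

The Erdős-Ko-Rado theorem states: for n ≥ 2k, an intersecting family of k-subsets of an n-element set has size at most C(n − 1, k − 1), with equality for 'star' families {A ⊆ [n] : |A| = k, i ∈ A} (fix an element i). For n = 102, k = 9: C(101, 8) = 202095455100.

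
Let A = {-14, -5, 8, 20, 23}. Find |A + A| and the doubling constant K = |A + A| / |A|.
K = |A + A| / |A| = 15/5 = 3

Enumerate A + A = {a + b : a, b ∈ A}. With |A| = 5, there are |A|^2 = 25 ordered sum pairs; collecting distinct values, A + A = {-28, -19, -10, -6, 3, 6, 9, 15, 16, 18, 28, 31, 40, 43, 46}, so |A + A| = 15. Thus K = 15/5 = 3. For comparison, the minimum possible |A + A| over all 5-element sets is 2·5 − 1 = 9 (so min K = 9/5), attained only by arithmetic progressions.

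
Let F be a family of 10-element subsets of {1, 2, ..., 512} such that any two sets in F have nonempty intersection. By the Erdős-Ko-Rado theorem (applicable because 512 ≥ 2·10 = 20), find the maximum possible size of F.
max |F| = C(511, 9) = 6098989894499557055

The Erdős-Ko-Rado theorem states: for n ≥ 2k, an intersecting family of k-subsets of an n-element set has size at most C(n − 1, k − 1), with equality for 'star' families {A ⊆ [n] : |A| = k, i ∈ A} (fix an element i). For n = 512, k = 10: C(511, 9) = 6098989894499557055.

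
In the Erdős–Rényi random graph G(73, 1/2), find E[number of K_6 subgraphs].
E[# K_6] = C(73, 6) · (1/2)^C(6, 2) = 170230452 / 2^15 = 42557613/8192 ≈ 5195.021118

For each 6-subset S of vertices (there are C(73, 6) = 170230452 such S), let X_S = 1 if S induces a K_6 (all C(6, 2) = 15 edges present). Then P(X_S = 1) = (1/2)^15 = 1/32768. By linearity of expectation, E[# K_6] = C(73, 6) · (1/2)^15 = 170230452 / 32768 = 42557613/8192 ≈ 5195.021118.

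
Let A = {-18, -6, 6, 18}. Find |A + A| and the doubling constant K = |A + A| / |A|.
K = |A + A| / |A| = 7/4

Enumerate A + A = {a + b : a, b ∈ A}. With |A| = 4, there are |A|^2 = 16 ordered sum pairs; collecting distinct values, A + A = {-36, -24, -12, 0, 12, 24, 36}, so |A + A| = 7. Thus K = 7/4. Here |A + A| = 2|A| − 1 = 7, the minimum possible — so K = 7/4 is minimal, which holds iff A is an arithmetic progression.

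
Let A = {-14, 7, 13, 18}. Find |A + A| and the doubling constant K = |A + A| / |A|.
K = |A + A| / |A| = 10/4 = 5/2

Enumerate A + A = {a + b : a, b ∈ A}. With |A| = 4, there are |A|^2 = 16 ordered sum pairs; collecting distinct values, A + A = {-28, -7, -1, 4, 14, 20, 25, 26, 31, 36}, so |A + A| = 10. Thus K = 10/4 = 5/2. For comparison, the minimum possible |A + A| over all 4-element sets is 2·4 − 1 = 7 (so min K = 7/4), attained only by arithmetic progressions.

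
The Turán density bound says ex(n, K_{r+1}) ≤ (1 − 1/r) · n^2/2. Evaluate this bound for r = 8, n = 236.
Turán density bound = (7/8) · 236^2/2 = 24367

Turán's theorem: ex(n, K_{r+1}) is achieved by the complete r-partite Turán graph T(n, r) with parts as balanced as possible, and is at most (1 − 1/r) · n^2/2. For r = 8, n = 236: the density bound is (7/8) · 55696/2 = 24367. The integer-valued extremum is e(T(236, 8)) = 24366, which is strictly less than the density bound 24367 since 8 ∤ 236 (the parts of T(236, 8) cannot all be equal).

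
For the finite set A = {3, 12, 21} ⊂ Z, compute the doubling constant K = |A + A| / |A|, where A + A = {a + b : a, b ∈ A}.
K = |A + A| / |A| = 5/3

Enumerate A + A = {a + b : a, b ∈ A}. With |A| = 3, there are |A|^2 = 9 ordered sum pairs; collecting distinct values, A + A = {6, 15, 24, 33, 42}, so |A + A| = 5. Thus K = 5/3. Here |A + A| = 2|A| − 1 = 5, the minimum possible — so K = 5/3 is minimal, which holds iff A is an arithmetic progression.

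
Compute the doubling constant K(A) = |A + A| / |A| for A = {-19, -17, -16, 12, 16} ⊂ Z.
K = |A + A| / |A| = 15/5 = 3

Enumerate A + A = {a + b : a, b ∈ A}. With |A| = 5, there are |A|^2 = 25 ordered sum pairs; collecting distinct values, A + A = {-38, -36, -35, -34, -33, -32, -7, -5, -4, -3, -1, 0, 24, 28, 32}, so |A + A| = 15. Thus K = 15/5 = 3. For comparison, the minimum possible |A + A| over all 5-element sets is 2·5 − 1 = 9 (so min K = 9/5), attained only by arithmetic progressions.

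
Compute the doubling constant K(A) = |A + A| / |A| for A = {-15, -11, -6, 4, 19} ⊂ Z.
K = |A + A| / |A| = 14/5

Enumerate A + A = {a + b : a, b ∈ A}. With |A| = 5, there are |A|^2 = 25 ordered sum pairs; collecting distinct values, A + A = {-30, -26, -22, -21, -17, -12, -11, -7, -2, 4, 8, 13, 23, 38}, so |A + A| = 14. Thus K = 14/5. For comparison, the minimum possible |A + A| over all 5-element sets is 2·5 − 1 = 9 (so min K = 9/5), attained only by arithmetic progressions.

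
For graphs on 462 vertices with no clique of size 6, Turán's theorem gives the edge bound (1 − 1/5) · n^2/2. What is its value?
Turán density bound = (4/5) · 462^2/2 = 426888/5 ≈ 85377.6

Turán's theorem: ex(n, K_{r+1}) is achieved by the complete r-partite Turán graph T(n, r) with parts as balanced as possible, and is at most (1 − 1/r) · n^2/2. For r = 5, n = 462: the density bound is (4/5) · 213444/2 = 426888/5 ≈ 85377.6. The integer-valued extremum is e(T(462, 5)) = 85377, which is strictly less than the density bound 426888/5 since 5 ∤ 462 (the parts of T(462, 5) cannot all be equal).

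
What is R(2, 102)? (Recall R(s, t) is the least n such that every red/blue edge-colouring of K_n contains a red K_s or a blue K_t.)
R(2, 102) = 102

R(2, k) = k for all k ≥ 2: in a 2-colouring of K_k, either some edge is red (a red K_2) or all edges are blue (a blue K_k). And K_{101} coloured all-blue has no blue K_102, so R(2, 102) > 101. Hence R(2, 102) = 102.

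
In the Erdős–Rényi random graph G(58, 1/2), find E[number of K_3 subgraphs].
E[# K_3] = C(58, 3) · (1/2)^C(3, 2) = 30856 / 2^3 = 3857

For each 3-subset S of vertices (there are C(58, 3) = 30856 such S), let X_S = 1 if S induces a K_3 (all C(3, 2) = 3 edges present). Then P(X_S = 1) = (1/2)^3 = 1/8. By linearity of expectation, E[# K_3] = C(58, 3) · (1/2)^3 = 30856 / 8 = 3857.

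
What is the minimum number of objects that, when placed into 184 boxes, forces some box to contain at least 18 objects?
n = (18 − 1)·184 + 1 = 3129

By the generalised pigeonhole principle, to guarantee some box contains ≥ r objects we need more than (r − 1) · k objects total. Threshold: n = (r − 1) · k + 1. With r = 18 and k = 184: n = 17 · 184 + 1 = 3128 + 1 = 3129. For n = 3128 = 17 · 184, we can put exactly 17 objects in every box, avoiding 18 in any single one — so 3129 is tight.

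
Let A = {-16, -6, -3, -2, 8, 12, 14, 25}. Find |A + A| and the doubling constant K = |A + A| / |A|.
K = |A + A| / |A| = 31/8

Enumerate A + A = {a + b : a, b ∈ A}. With |A| = 8, there are |A|^2 = 64 ordered sum pairs; collecting distinct values, A + A = {-32, -22, -19, -18, -12, -9, -8, -6, -5, -4, -2, 2, 5, 6, 8, 9, 10, 11, 12, 16, 19, 20, 22, 23, 24, 26, 28, 33, 37, 39, 50}, so |A + A| = 31. Thus K = 31/8. For comparison, the minimum possible |A + A| over all 8-element sets is 2·8 − 1 = 15 (so min K = 15/8), attained only by arithmetic progressions.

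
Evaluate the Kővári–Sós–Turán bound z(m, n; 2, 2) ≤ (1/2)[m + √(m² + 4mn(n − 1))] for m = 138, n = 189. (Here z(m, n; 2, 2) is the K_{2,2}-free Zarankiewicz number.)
z(138, 189; 2, 2) ≤ (1/2)[138 + √(138² + 4·138·189·188)] = (1/2)[138 + √19632708] = 2284.4406

Kővári–Sós–Turán: let r_1, ..., r_138 be the row sums and z = Σ r_i the total number of 1s. Each pair of columns can share at most one row with both entries 1 (else a 2×2 all-ones block appears), so Σ_i C(r_i, 2) ≤ C(189, 2) = 17766. By convexity Σ_i C(r_i, 2) ≥ 138·C(z/138, 2) = z(z − 138)/(2·138), giving z² − 138z − 138·189·188 ≤ 0 and hence z ≤ (1/2)[138 + √(19044 + 4·4903416)] = (1/2)[138 + √19632708] ≈ (1/2)(138 + 4430.8812) = 2284.4406.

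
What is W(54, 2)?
W(54, 2) = 54 + 1 = 55

A 2-term AP is any pair of integers, so a monochromatic 2-AP exists iff some colour is used at least twice. With 54 colours, the colouring i ↦ i on {1, ..., 54} uses each colour once, avoiding any monochromatic pair, so W(54, 2) > 54. For {1, ..., 55}, pigeonhole forces two integers of the same colour, which form a monochromatic 2-AP. Hence W(54, 2) = 55.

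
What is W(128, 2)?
W(128, 2) = 128 + 1 = 129

A 2-term AP is any pair of integers, so a monochromatic 2-AP exists iff some colour is used at least twice. With 128 colours, the colouring i ↦ i on {1, ..., 128} uses each colour once, avoiding any monochromatic pair, so W(128, 2) > 128. For {1, ..., 129}, pigeonhole forces two integers of the same colour, which form a monochromatic 2-AP. Hence W(128, 2) = 129.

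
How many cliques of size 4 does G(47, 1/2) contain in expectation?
E[# K_4] = C(47, 4) · (1/2)^C(4, 2) = 178365 / 2^6 = 2786.953125

For each 4-subset S of vertices (there are C(47, 4) = 178365 such S), let X_S = 1 if S induces a K_4 (all C(4, 2) = 6 edges present). Then P(X_S = 1) = (1/2)^6 = 1/64. By linearity of expectation, E[# K_4] = C(47, 4) · (1/2)^6 = 178365 / 64 = 2786.953125.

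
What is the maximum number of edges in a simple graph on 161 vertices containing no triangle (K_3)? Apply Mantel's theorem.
ex(161, K_3) = ⌊161^2/4⌋ = 6480

Mantel (1907): a triangle-free graph on n vertices has at most ⌊n^2/4⌋ edges, with equality for the complete bipartite graph K_{⌊n/2⌋, ⌈n/2⌉}. For n = 161: ⌊161^2/4⌋ = ⌊25921/4⌋ = 6480. The extremal graph is K_{80, 81}, which has 80·81 = 6480 edges.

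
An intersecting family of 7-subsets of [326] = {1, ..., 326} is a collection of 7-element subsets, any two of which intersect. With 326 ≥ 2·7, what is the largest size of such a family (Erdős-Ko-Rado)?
max |F| = C(325, 6) = 1562461336800

The Erdős-Ko-Rado theorem states: for n ≥ 2k, an intersecting family of k-subsets of an n-element set has size at most C(n − 1, k − 1), with equality for 'star' families {A ⊆ [n] : |A| = k, i ∈ A} (fix an element i). For n = 326, k = 7: C(325, 6) = 1562461336800.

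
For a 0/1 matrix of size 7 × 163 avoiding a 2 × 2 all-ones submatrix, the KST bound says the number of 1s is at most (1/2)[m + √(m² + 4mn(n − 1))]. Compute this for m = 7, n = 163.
z(7, 163; 2, 2) ≤ (1/2)[7 + √(7² + 4·7·163·162)] = (1/2)[7 + √739417] = 433.4468

Kővári–Sós–Turán: let r_1, ..., r_7 be the row sums and z = Σ r_i the total number of 1s. Each pair of columns can share at most one row with both entries 1 (else a 2×2 all-ones block appears), so Σ_i C(r_i, 2) ≤ C(163, 2) = 13203. By convexity Σ_i C(r_i, 2) ≥ 7·C(z/7, 2) = z(z − 7)/(2·7), giving z² − 7z − 7·163·162 ≤ 0 and hence z ≤ (1/2)[7 + √(49 + 4·184842)] = (1/2)[7 + √739417] ≈ (1/2)(7 + 859.8936) = 433.4468.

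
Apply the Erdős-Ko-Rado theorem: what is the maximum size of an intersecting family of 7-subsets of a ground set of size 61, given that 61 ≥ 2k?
max |F| = C(60, 6) = 50063860

The Erdős-Ko-Rado theorem states: for n ≥ 2k, an intersecting family of k-subsets of an n-element set has size at most C(n − 1, k − 1), with equality for 'star' families {A ⊆ [n] : |A| = k, i ∈ A} (fix an element i). For n = 61, k = 7: C(60, 6) = 50063860.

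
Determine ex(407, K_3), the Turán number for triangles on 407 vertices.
ex(407, K_3) = ⌊407^2/4⌋ = 41412

Mantel (1907): a triangle-free graph on n vertices has at most ⌊n^2/4⌋ edges, with equality for the complete bipartite graph K_{⌊n/2⌋, ⌈n/2⌉}. For n = 407: ⌊407^2/4⌋ = ⌊165649/4⌋ = 41412. The extremal graph is K_{203, 204}, which has 203·204 = 41412 edges.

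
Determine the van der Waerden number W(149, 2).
W(149, 2) = 149 + 1 = 150

A 2-term AP is any pair of integers, so a monochromatic 2-AP exists iff some colour is used at least twice. With 149 colours, the colouring i ↦ i on {1, ..., 149} uses each colour once, avoiding any monochromatic pair, so W(149, 2) > 149. For {1, ..., 150}, pigeonhole forces two integers of the same colour, which form a monochromatic 2-AP. Hence W(149, 2) = 150.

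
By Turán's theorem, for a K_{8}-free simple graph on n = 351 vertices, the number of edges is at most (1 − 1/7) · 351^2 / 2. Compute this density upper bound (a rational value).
Turán density bound = (6/7) · 351^2/2 = 369603/7 ≈ 52800.4286

Turán's theorem: ex(n, K_{r+1}) is achieved by the complete r-partite Turán graph T(n, r) with parts as balanced as possible, and is at most (1 − 1/r) · n^2/2. For r = 7, n = 351: the density bound is (6/7) · 123201/2 = 369603/7 ≈ 52800.4286. The integer-valued extremum is e(T(351, 7)) = 52800, which is strictly less than the density bound 369603/7 since 7 ∤ 351 (the parts of T(351, 7) cannot all be equal).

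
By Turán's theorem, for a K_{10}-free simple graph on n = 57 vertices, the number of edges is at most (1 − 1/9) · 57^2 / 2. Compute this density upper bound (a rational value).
Turán density bound = (8/9) · 57^2/2 = 1444

Turán's theorem: ex(n, K_{r+1}) is achieved by the complete r-partite Turán graph T(n, r) with parts as balanced as possible, and is at most (1 − 1/r) · n^2/2. For r = 9, n = 57: the density bound is (8/9) · 3249/2 = 1444. The integer-valued extremum is e(T(57, 9)) = 1443, which is strictly less than the density bound 1444 since 9 ∤ 57 (the parts of T(57, 9) cannot all be equal).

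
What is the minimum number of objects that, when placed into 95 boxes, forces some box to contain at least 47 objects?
n = (47 − 1)·95 + 1 = 4371

By the generalised pigeonhole principle, to guarantee some box contains ≥ r objects we need more than (r − 1) · k objects total. Threshold: n = (r − 1) · k + 1. With r = 47 and k = 95: n = 46 · 95 + 1 = 4370 + 1 = 4371. For n = 4370 = 46 · 95, we can put exactly 46 objects in every box, avoiding 47 in any single one — so 4371 is tight.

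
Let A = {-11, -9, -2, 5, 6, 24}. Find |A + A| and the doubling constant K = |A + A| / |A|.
K = |A + A| / |A| = 20/6 = 10/3

Enumerate A + A = {a + b : a, b ∈ A}. With |A| = 6, there are |A|^2 = 36 ordered sum pairs; collecting distinct values, A + A = {-22, -20, -18, -13, -11, -6, -5, -4, -3, 3, 4, 10, 11, 12, 13, 15, 22, 29, 30, 48}, so |A + A| = 20. Thus K = 20/6 = 10/3. For comparison, the minimum possible |A + A| over all 6-element sets is 2·6 − 1 = 11 (so min K = 11/6), attained only by arithmetic progressions.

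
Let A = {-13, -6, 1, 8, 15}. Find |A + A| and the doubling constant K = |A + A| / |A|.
K = |A + A| / |A| = 9/5

Enumerate A + A = {a + b : a, b ∈ A}. With |A| = 5, there are |A|^2 = 25 ordered sum pairs; collecting distinct values, A + A = {-26, -19, -12, -5, 2, 9, 16, 23, 30}, so |A + A| = 9. Thus K = 9/5. Here |A + A| = 2|A| − 1 = 9, the minimum possible — so K = 9/5 is minimal, which holds iff A is an arithmetic progression.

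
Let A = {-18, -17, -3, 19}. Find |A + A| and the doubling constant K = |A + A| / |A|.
K = |A + A| / |A| = 10/4 = 5/2

Enumerate A + A = {a + b : a, b ∈ A}. With |A| = 4, there are |A|^2 = 16 ordered sum pairs; collecting distinct values, A + A = {-36, -35, -34, -21, -20, -6, 1, 2, 16, 38}, so |A + A| = 10. Thus K = 10/4 = 5/2. For comparison, the minimum possible |A + A| over all 4-element sets is 2·4 − 1 = 7 (so min K = 7/4), attained only by arithmetic progressions.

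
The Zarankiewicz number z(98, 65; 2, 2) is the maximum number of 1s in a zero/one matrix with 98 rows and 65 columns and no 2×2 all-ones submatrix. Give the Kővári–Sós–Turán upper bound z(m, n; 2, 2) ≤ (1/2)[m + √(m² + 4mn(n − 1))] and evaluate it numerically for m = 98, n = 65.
z(98, 65; 2, 2) ≤ (1/2)[98 + √(98² + 4·98·65·64)] = (1/2)[98 + √1640324] = 689.3757

Kővári–Sós–Turán: let r_1, ..., r_98 be the row sums and z = Σ r_i the total number of 1s. Each pair of columns can share at most one row with both entries 1 (else a 2×2 all-ones block appears), so Σ_i C(r_i, 2) ≤ C(65, 2) = 2080. By convexity Σ_i C(r_i, 2) ≥ 98·C(z/98, 2) = z(z − 98)/(2·98), giving z² − 98z − 98·65·64 ≤ 0 and hence z ≤ (1/2)[98 + √(9604 + 4·407680)] = (1/2)[98 + √1640324] ≈ (1/2)(98 + 1280.7513) = 689.3757.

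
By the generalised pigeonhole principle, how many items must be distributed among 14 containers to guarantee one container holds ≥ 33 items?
n = (33 − 1)·14 + 1 = 449

By the generalised pigeonhole principle, to guarantee some box contains ≥ r objects we need more than (r − 1) · k objects total. Threshold: n = (r − 1) · k + 1. With r = 33 and k = 14: n = 32 · 14 + 1 = 448 + 1 = 449. For n = 448 = 32 · 14, we can put exactly 32 objects in every box, avoiding 33 in any single one — so 449 is tight.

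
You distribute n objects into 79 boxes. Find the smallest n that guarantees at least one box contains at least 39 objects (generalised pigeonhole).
n = (39 − 1)·79 + 1 = 3003

By the generalised pigeonhole principle, to guarantee some box contains ≥ r objects we need more than (r − 1) · k objects total. Threshold: n = (r − 1) · k + 1. With r = 39 and k = 79: n = 38 · 79 + 1 = 3002 + 1 = 3003. For n = 3002 = 38 · 79, we can put exactly 38 objects in every box, avoiding 39 in any single one — so 3003 is tight.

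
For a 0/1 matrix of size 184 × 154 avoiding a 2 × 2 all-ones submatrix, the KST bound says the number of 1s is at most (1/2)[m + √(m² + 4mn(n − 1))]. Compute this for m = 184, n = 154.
z(184, 154; 2, 2) ≤ (1/2)[184 + √(184² + 4·184·154·153)] = (1/2)[184 + √17375488] = 2176.1958

Kővári–Sós–Turán: let r_1, ..., r_184 be the row sums and z = Σ r_i the total number of 1s. Each pair of columns can share at most one row with both entries 1 (else a 2×2 all-ones block appears), so Σ_i C(r_i, 2) ≤ C(154, 2) = 11781. By convexity Σ_i C(r_i, 2) ≥ 184·C(z/184, 2) = z(z − 184)/(2·184), giving z² − 184z − 184·154·153 ≤ 0 and hence z ≤ (1/2)[184 + √(33856 + 4·4335408)] = (1/2)[184 + √17375488] ≈ (1/2)(184 + 4168.3915) = 2176.1958.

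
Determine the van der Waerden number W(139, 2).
W(139, 2) = 139 + 1 = 140

A 2-term AP is any pair of integers, so a monochromatic 2-AP exists iff some colour is used at least twice. With 139 colours, the colouring i ↦ i on {1, ..., 139} uses each colour once, avoiding any monochromatic pair, so W(139, 2) > 139. For {1, ..., 140}, pigeonhole forces two integers of the same colour, which form a monochromatic 2-AP. Hence W(139, 2) = 140.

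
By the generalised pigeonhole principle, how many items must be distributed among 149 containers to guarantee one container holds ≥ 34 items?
n = (34 − 1)·149 + 1 = 4918

By the generalised pigeonhole principle, to guarantee some box contains ≥ r objects we need more than (r − 1) · k objects total. Threshold: n = (r − 1) · k + 1. With r = 34 and k = 149: n = 33 · 149 + 1 = 4917 + 1 = 4918. For n = 4917 = 33 · 149, we can put exactly 33 objects in every box, avoiding 34 in any single one — so 4918 is tight.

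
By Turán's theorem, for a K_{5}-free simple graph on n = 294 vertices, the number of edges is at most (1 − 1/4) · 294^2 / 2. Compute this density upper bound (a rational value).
Turán density bound = (3/4) · 294^2/2 = 64827/2 ≈ 32413.5

Turán's theorem: ex(n, K_{r+1}) is achieved by the complete r-partite Turán graph T(n, r) with parts as balanced as possible, and is at most (1 − 1/r) · n^2/2. For r = 4, n = 294: the density bound is (3/4) · 86436/2 = 64827/2 ≈ 32413.5. The integer-valued extremum is e(T(294, 4)) = 32413, which is strictly less than the density bound 64827/2 since 4 ∤ 294 (the parts of T(294, 4) cannot all be equal).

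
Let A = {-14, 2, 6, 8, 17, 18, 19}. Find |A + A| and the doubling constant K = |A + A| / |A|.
K = |A + A| / |A| = 25/7

Enumerate A + A = {a + b : a, b ∈ A}. With |A| = 7, there are |A|^2 = 49 ordered sum pairs; collecting distinct values, A + A = {-28, -12, -8, -6, 3, 4, 5, 8, 10, 12, 14, 16, 19, 20, 21, 23, 24, 25, 26, 27, 34, 35, 36, 37, 38}, so |A + A| = 25. Thus K = 25/7. For comparison, the minimum possible |A + A| over all 7-element sets is 2·7 − 1 = 13 (so min K = 13/7), attained only by arithmetic progressions.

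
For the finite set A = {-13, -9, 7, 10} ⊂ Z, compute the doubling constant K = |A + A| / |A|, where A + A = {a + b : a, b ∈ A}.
K = |A + A| / |A| = 10/4 = 5/2

Enumerate A + A = {a + b : a, b ∈ A}. With |A| = 4, there are |A|^2 = 16 ordered sum pairs; collecting distinct values, A + A = {-26, -22, -18, -6, -3, -2, 1, 14, 17, 20}, so |A + A| = 10. Thus K = 10/4 = 5/2. For comparison, the minimum possible |A + A| over all 4-element sets is 2·4 − 1 = 7 (so min K = 7/4), attained only by arithmetic progressions.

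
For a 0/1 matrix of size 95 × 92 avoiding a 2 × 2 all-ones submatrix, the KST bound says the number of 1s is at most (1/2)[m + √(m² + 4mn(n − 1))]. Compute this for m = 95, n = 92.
z(95, 92; 2, 2) ≤ (1/2)[95 + √(95² + 4·95·92·91)] = (1/2)[95 + √3190385] = 940.5824

Kővári–Sós–Turán: let r_1, ..., r_95 be the row sums and z = Σ r_i the total number of 1s. Each pair of columns can share at most one row with both entries 1 (else a 2×2 all-ones block appears), so Σ_i C(r_i, 2) ≤ C(92, 2) = 4186. By convexity Σ_i C(r_i, 2) ≥ 95·C(z/95, 2) = z(z − 95)/(2·95), giving z² − 95z − 95·92·91 ≤ 0 and hence z ≤ (1/2)[95 + √(9025 + 4·795340)] = (1/2)[95 + √3190385] ≈ (1/2)(95 + 1786.1649) = 940.5824.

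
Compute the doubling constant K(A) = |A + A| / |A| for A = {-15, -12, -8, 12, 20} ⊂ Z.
K = |A + A| / |A| = 15/5 = 3

Enumerate A + A = {a + b : a, b ∈ A}. With |A| = 5, there are |A|^2 = 25 ordered sum pairs; collecting distinct values, A + A = {-30, -27, -24, -23, -20, -16, -3, 0, 4, 5, 8, 12, 24, 32, 40}, so |A + A| = 15. Thus K = 15/5 = 3. For comparison, the minimum possible |A + A| over all 5-element sets is 2·5 − 1 = 9 (so min K = 9/5), attained only by arithmetic progressions.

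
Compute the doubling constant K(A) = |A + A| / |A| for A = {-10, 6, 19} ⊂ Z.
K = |A + A| / |A| = 6/3 = 2

Enumerate A + A = {a + b : a, b ∈ A}. With |A| = 3, there are |A|^2 = 9 ordered sum pairs; collecting distinct values, A + A = {-20, -4, 9, 12, 25, 38}, so |A + A| = 6. Thus K = 6/3 = 2. For comparison, the minimum possible |A + A| over all 3-element sets is 2·3 − 1 = 5 (so min K = 5/3), attained only by arithmetic progressions.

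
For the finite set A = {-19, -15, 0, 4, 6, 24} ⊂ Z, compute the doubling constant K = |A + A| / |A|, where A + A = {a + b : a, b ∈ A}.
K = |A + A| / |A| = 20/6 = 10/3

Enumerate A + A = {a + b : a, b ∈ A}. With |A| = 6, there are |A|^2 = 36 ordered sum pairs; collecting distinct values, A + A = {-38, -34, -30, -19, -15, -13, -11, -9, 0, 4, 5, 6, 8, 9, 10, 12, 24, 28, 30, 48}, so |A + A| = 20. Thus K = 20/6 = 10/3. For comparison, the minimum possible |A + A| over all 6-element sets is 2·6 − 1 = 11 (so min K = 11/6), attained only by arithmetic progressions.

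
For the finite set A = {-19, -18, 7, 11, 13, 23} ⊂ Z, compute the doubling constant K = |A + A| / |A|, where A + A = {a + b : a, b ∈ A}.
K = |A + A| / |A| = 21/6 = 7/2

Enumerate A + A = {a + b : a, b ∈ A}. With |A| = 6, there are |A|^2 = 36 ordered sum pairs; collecting distinct values, A + A = {-38, -37, -36, -12, -11, -8, -7, -6, -5, 4, 5, 14, 18, 20, 22, 24, 26, 30, 34, 36, 46}, so |A + A| = 21. Thus K = 21/6 = 7/2. For comparison, the minimum possible |A + A| over all 6-element sets is 2·6 − 1 = 11 (so min K = 11/6), attained only by arithmetic progressions.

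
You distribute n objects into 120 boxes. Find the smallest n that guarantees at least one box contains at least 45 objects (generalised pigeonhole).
n = (45 − 1)·120 + 1 = 5281

By the generalised pigeonhole principle, to guarantee some box contains ≥ r objects we need more than (r − 1) · k objects total. Threshold: n = (r − 1) · k + 1. With r = 45 and k = 120: n = 44 · 120 + 1 = 5280 + 1 = 5281. For n = 5280 = 44 · 120, we can put exactly 44 objects in every box, avoiding 45 in any single one — so 5281 is tight.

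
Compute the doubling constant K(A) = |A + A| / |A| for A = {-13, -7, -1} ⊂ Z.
K = |A + A| / |A| = 5/3

Enumerate A + A = {a + b : a, b ∈ A}. With |A| = 3, there are |A|^2 = 9 ordered sum pairs; collecting distinct values, A + A = {-26, -20, -14, -8, -2}, so |A + A| = 5. Thus K = 5/3. Here |A + A| = 2|A| − 1 = 5, the minimum possible — so K = 5/3 is minimal, which holds iff A is an arithmetic progression.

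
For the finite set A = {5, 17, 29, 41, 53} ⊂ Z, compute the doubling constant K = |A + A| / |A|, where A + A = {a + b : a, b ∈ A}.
K = |A + A| / |A| = 9/5

Enumerate A + A = {a + b : a, b ∈ A}. With |A| = 5, there are |A|^2 = 25 ordered sum pairs; collecting distinct values, A + A = {10, 22, 34, 46, 58, 70, 82, 94, 106}, so |A + A| = 9. Thus K = 9/5. Here |A + A| = 2|A| − 1 = 9, the minimum possible — so K = 9/5 is minimal, which holds iff A is an arithmetic progression.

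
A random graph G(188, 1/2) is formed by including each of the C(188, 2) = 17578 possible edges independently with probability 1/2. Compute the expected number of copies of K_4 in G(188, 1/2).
E[# K_4] = C(188, 4) · (1/2)^C(4, 2) = 50404915 / 2^6 = 787576.796875

For each 4-subset S of vertices (there are C(188, 4) = 50404915 such S), let X_S = 1 if S induces a K_4 (all C(4, 2) = 6 edges present). Then P(X_S = 1) = (1/2)^6 = 1/64. By linearity of expectation, E[# K_4] = C(188, 4) · (1/2)^6 = 50404915 / 64 = 787576.796875.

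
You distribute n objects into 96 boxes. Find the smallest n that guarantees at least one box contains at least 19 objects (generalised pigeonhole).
n = (19 − 1)·96 + 1 = 1729

By the generalised pigeonhole principle, to guarantee some box contains ≥ r objects we need more than (r − 1) · k objects total. Threshold: n = (r − 1) · k + 1. With r = 19 and k = 96: n = 18 · 96 + 1 = 1728 + 1 = 1729. For n = 1728 = 18 · 96, we can put exactly 18 objects in every box, avoiding 19 in any single one — so 1729 is tight.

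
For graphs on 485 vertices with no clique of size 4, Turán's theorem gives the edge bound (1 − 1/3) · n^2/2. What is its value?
Turán density bound = (2/3) · 485^2/2 = 235225/3 ≈ 78408.3333

Turán's theorem: ex(n, K_{r+1}) is achieved by the complete r-partite Turán graph T(n, r) with parts as balanced as possible, and is at most (1 − 1/r) · n^2/2. For r = 3, n = 485: the density bound is (2/3) · 235225/2 = 235225/3 ≈ 78408.3333. The integer-valued extremum is e(T(485, 3)) = 78408, which is strictly less than the density bound 235225/3 since 3 ∤ 485 (the parts of T(485, 3) cannot all be equal).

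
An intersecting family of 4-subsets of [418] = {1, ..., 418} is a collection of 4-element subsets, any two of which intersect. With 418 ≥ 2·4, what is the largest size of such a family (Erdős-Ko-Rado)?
max |F| = C(417, 3) = 11998480

Erdős-Ko-Rado (1961): when n ≥ 2k, max |F| = C(n−1, k−1). The bound is attained by the star {A : i ∈ A} for any fixed i ∈ [n]. Here C(418−1, 4−1) = C(417, 3) = 11998480.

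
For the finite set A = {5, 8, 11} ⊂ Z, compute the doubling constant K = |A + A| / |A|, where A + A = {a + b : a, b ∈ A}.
K = |A + A| / |A| = 5/3

Enumerate A + A = {a + b : a, b ∈ A}. With |A| = 3, there are |A|^2 = 9 ordered sum pairs; collecting distinct values, A + A = {10, 13, 16, 19, 22}, so |A + A| = 5. Thus K = 5/3. Here |A + A| = 2|A| − 1 = 5, the minimum possible — so K = 5/3 is minimal, which holds iff A is an arithmetic progression.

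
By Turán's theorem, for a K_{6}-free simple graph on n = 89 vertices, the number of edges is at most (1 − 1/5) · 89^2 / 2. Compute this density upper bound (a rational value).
Turán density bound = (4/5) · 89^2/2 = 15842/5 ≈ 3168.4

Turán's theorem: ex(n, K_{r+1}) is achieved by the complete r-partite Turán graph T(n, r) with parts as balanced as possible, and is at most (1 − 1/r) · n^2/2. For r = 5, n = 89: the density bound is (4/5) · 7921/2 = 15842/5 ≈ 3168.4. The integer-valued extremum is e(T(89, 5)) = 3168, which is strictly less than the density bound 15842/5 since 5 ∤ 89 (the parts of T(89, 5) cannot all be equal).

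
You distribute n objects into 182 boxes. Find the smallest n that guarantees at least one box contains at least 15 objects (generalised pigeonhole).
n = (15 − 1)·182 + 1 = 2549

By the generalised pigeonhole principle, to guarantee some box contains ≥ r objects we need more than (r − 1) · k objects total. Threshold: n = (r − 1) · k + 1. With r = 15 and k = 182: n = 14 · 182 + 1 = 2548 + 1 = 2549. For n = 2548 = 14 · 182, we can put exactly 14 objects in every box, avoiding 15 in any single one — so 2549 is tight.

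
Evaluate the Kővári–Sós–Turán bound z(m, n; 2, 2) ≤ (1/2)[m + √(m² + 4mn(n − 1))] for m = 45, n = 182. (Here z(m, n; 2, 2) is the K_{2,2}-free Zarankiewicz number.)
z(45, 182; 2, 2) ≤ (1/2)[45 + √(45² + 4·45·182·181)] = (1/2)[45 + √5931585] = 1240.2423

Kővári–Sós–Turán: let r_1, ..., r_45 be the row sums and z = Σ r_i the total number of 1s. Each pair of columns can share at most one row with both entries 1 (else a 2×2 all-ones block appears), so Σ_i C(r_i, 2) ≤ C(182, 2) = 16471. By convexity Σ_i C(r_i, 2) ≥ 45·C(z/45, 2) = z(z − 45)/(2·45), giving z² − 45z − 45·182·181 ≤ 0 and hence z ≤ (1/2)[45 + √(2025 + 4·1482390)] = (1/2)[45 + √5931585] ≈ (1/2)(45 + 2435.4846) = 1240.2423.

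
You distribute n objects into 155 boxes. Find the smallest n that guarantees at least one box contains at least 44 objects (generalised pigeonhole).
n = (44 − 1)·155 + 1 = 6666

By the generalised pigeonhole principle, to guarantee some box contains ≥ r objects we need more than (r − 1) · k objects total. Threshold: n = (r − 1) · k + 1. With r = 44 and k = 155: n = 43 · 155 + 1 = 6665 + 1 = 6666. For n = 6665 = 43 · 155, we can put exactly 43 objects in every box, avoiding 44 in any single one — so 6666 is tight.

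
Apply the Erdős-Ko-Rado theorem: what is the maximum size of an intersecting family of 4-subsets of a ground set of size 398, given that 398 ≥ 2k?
max |F| = C(397, 3) = 10349790

Erdős-Ko-Rado (1961): when n ≥ 2k, max |F| = C(n−1, k−1). The bound is attained by the star {A : i ∈ A} for any fixed i ∈ [n]. Here C(398−1, 4−1) = C(397, 3) = 10349790.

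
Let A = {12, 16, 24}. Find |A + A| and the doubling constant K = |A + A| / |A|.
K = |A + A| / |A| = 6/3 = 2

Enumerate A + A = {a + b : a, b ∈ A}. With |A| = 3, there are |A|^2 = 9 ordered sum pairs; collecting distinct values, A + A = {24, 28, 32, 36, 40, 48}, so |A + A| = 6. Thus K = 6/3 = 2. For comparison, the minimum possible |A + A| over all 3-element sets is 2·3 − 1 = 5 (so min K = 5/3), attained only by arithmetic progressions.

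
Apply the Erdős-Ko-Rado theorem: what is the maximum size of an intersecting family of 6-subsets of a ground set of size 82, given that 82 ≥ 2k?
max |F| = C(81, 5) = 25621596

Erdős-Ko-Rado (1961): when n ≥ 2k, max |F| = C(n−1, k−1). The bound is attained by the star {A : i ∈ A} for any fixed i ∈ [n]. Here C(82−1, 6−1) = C(81, 5) = 25621596.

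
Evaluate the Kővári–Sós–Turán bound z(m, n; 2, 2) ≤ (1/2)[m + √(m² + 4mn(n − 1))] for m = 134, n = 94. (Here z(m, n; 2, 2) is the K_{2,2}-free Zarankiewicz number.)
z(134, 94; 2, 2) ≤ (1/2)[134 + √(134² + 4·134·94·93)] = (1/2)[134 + √4703668] = 1151.3971

Kővári–Sós–Turán: let r_1, ..., r_134 be the row sums and z = Σ r_i the total number of 1s. Each pair of columns can share at most one row with both entries 1 (else a 2×2 all-ones block appears), so Σ_i C(r_i, 2) ≤ C(94, 2) = 4371. By convexity Σ_i C(r_i, 2) ≥ 134·C(z/134, 2) = z(z − 134)/(2·134), giving z² − 134z − 134·94·93 ≤ 0 and hence z ≤ (1/2)[134 + √(17956 + 4·1171428)] = (1/2)[134 + √4703668] ≈ (1/2)(134 + 2168.7941) = 1151.3971.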